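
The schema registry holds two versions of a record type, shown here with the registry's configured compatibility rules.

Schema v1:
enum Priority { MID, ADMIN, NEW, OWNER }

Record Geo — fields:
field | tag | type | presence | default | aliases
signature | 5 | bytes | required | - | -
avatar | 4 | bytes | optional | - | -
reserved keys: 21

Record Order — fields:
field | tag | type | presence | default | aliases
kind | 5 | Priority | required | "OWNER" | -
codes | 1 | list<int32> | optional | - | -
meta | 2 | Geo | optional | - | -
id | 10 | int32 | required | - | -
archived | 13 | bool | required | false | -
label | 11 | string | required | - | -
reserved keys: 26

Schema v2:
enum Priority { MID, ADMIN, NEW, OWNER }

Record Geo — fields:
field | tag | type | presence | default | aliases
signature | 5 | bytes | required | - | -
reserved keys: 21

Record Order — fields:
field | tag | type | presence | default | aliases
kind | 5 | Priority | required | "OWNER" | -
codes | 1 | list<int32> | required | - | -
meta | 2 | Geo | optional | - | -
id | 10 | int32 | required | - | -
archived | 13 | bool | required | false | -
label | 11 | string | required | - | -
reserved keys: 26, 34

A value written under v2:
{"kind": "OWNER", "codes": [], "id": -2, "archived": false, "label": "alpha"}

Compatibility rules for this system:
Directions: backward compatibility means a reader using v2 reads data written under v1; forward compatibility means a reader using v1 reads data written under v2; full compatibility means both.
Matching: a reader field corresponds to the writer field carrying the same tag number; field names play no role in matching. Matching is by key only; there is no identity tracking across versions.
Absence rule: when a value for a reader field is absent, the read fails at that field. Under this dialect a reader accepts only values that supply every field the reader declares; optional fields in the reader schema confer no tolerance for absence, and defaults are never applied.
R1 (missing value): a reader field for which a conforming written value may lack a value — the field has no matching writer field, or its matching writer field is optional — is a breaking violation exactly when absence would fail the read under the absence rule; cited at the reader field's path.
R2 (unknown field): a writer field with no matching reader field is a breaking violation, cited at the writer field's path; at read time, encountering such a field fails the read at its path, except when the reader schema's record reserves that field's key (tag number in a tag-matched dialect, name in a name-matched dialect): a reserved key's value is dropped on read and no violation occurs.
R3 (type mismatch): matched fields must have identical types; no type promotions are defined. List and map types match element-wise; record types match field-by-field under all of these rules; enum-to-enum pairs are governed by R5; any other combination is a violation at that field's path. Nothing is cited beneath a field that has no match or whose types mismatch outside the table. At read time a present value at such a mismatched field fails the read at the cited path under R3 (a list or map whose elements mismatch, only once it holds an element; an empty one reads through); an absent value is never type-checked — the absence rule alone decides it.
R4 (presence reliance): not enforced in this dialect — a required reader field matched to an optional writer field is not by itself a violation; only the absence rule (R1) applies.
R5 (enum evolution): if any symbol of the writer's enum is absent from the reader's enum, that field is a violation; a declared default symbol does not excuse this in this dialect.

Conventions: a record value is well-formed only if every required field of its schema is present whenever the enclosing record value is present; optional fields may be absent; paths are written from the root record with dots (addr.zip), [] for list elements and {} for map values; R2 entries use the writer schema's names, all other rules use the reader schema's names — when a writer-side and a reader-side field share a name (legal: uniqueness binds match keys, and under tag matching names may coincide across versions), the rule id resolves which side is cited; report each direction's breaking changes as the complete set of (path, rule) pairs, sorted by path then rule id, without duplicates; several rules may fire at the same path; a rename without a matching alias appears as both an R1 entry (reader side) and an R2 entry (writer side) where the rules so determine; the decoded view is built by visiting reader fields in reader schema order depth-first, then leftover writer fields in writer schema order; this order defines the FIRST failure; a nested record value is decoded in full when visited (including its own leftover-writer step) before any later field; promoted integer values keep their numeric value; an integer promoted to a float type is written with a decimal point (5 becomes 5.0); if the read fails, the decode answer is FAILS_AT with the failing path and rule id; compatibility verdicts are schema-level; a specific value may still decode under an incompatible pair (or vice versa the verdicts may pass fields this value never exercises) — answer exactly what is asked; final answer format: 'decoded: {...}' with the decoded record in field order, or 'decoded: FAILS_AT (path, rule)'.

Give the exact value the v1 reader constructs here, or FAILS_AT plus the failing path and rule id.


decoded: FAILS_AT (meta, R1)

each type pair in Order: writer, then reader
decoding the Order value with the v1 reader:
  kind := "OWNER"
  codes := []
  read fails at meta under R1 (no fill)
  => FAILS_AT (meta, R1)
the other Order changes do not affect what is asked:
  removed field avatar from record Geo -> a verdict-level change on Order — the shown value reads the same
  field codes in record Order: optional changed to required -> a verdict-level change on Order — the shown value reads the same


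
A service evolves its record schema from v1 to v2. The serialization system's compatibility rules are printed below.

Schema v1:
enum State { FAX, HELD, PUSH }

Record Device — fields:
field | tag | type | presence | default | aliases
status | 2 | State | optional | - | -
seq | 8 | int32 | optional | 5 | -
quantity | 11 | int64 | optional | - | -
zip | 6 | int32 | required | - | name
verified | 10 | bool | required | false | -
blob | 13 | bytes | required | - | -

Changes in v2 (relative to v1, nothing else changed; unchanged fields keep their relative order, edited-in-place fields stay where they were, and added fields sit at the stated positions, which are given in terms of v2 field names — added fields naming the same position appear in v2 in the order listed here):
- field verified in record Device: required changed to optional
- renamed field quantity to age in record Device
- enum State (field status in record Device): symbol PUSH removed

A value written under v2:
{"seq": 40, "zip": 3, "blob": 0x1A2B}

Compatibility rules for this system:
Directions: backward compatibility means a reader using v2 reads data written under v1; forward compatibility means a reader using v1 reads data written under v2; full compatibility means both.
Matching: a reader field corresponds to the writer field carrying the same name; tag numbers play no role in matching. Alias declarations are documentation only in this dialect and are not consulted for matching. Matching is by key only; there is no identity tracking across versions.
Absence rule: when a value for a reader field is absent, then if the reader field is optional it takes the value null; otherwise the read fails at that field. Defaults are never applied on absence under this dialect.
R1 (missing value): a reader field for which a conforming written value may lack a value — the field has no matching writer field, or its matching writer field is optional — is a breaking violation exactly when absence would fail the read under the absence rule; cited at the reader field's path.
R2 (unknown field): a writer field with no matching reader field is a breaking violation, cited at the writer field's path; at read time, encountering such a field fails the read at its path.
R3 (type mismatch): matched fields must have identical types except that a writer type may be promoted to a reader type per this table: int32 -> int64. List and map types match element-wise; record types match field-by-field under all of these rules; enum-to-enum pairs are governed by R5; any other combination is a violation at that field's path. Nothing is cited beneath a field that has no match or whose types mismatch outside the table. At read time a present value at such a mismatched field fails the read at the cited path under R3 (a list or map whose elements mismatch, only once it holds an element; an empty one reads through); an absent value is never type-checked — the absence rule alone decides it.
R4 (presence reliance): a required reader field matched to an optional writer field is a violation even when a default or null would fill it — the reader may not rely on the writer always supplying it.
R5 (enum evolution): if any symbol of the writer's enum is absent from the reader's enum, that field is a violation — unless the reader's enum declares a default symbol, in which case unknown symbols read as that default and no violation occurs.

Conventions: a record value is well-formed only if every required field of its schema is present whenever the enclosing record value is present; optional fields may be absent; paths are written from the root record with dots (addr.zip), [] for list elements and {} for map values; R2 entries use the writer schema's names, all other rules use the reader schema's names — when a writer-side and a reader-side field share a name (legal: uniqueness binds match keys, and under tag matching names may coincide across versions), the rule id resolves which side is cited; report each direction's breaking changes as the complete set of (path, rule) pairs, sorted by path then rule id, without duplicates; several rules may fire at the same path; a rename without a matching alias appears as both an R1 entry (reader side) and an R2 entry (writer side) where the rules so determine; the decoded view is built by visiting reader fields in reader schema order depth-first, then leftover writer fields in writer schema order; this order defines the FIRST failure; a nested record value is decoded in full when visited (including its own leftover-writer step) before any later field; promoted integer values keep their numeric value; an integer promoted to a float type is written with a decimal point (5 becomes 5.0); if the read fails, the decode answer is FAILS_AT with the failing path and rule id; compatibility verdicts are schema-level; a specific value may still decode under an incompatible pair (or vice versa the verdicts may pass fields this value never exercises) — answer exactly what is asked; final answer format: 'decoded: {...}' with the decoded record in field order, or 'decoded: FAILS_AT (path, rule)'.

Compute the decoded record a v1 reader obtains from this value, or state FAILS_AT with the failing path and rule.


decoded: FAILS_AT (verified, R1)

the writer's type comes first in each Device pair
decode walk for Device under reader schema v1:
  status := null (not supplied -> null)
  seq := 40
  quantity := null (not supplied -> null)
  zip := 3
  read fails at verified under R1 (no fill)
  => FAILS_AT (verified, R1)
ruling out the remaining Device differences:
  renamed field quantity to age in record Device -> matters for Device compatibility verdicts, not for this value's decode
  enum State (field status in record Device): symbol PUSH removed -> matters for Device compatibility verdicts, not for this value's decode


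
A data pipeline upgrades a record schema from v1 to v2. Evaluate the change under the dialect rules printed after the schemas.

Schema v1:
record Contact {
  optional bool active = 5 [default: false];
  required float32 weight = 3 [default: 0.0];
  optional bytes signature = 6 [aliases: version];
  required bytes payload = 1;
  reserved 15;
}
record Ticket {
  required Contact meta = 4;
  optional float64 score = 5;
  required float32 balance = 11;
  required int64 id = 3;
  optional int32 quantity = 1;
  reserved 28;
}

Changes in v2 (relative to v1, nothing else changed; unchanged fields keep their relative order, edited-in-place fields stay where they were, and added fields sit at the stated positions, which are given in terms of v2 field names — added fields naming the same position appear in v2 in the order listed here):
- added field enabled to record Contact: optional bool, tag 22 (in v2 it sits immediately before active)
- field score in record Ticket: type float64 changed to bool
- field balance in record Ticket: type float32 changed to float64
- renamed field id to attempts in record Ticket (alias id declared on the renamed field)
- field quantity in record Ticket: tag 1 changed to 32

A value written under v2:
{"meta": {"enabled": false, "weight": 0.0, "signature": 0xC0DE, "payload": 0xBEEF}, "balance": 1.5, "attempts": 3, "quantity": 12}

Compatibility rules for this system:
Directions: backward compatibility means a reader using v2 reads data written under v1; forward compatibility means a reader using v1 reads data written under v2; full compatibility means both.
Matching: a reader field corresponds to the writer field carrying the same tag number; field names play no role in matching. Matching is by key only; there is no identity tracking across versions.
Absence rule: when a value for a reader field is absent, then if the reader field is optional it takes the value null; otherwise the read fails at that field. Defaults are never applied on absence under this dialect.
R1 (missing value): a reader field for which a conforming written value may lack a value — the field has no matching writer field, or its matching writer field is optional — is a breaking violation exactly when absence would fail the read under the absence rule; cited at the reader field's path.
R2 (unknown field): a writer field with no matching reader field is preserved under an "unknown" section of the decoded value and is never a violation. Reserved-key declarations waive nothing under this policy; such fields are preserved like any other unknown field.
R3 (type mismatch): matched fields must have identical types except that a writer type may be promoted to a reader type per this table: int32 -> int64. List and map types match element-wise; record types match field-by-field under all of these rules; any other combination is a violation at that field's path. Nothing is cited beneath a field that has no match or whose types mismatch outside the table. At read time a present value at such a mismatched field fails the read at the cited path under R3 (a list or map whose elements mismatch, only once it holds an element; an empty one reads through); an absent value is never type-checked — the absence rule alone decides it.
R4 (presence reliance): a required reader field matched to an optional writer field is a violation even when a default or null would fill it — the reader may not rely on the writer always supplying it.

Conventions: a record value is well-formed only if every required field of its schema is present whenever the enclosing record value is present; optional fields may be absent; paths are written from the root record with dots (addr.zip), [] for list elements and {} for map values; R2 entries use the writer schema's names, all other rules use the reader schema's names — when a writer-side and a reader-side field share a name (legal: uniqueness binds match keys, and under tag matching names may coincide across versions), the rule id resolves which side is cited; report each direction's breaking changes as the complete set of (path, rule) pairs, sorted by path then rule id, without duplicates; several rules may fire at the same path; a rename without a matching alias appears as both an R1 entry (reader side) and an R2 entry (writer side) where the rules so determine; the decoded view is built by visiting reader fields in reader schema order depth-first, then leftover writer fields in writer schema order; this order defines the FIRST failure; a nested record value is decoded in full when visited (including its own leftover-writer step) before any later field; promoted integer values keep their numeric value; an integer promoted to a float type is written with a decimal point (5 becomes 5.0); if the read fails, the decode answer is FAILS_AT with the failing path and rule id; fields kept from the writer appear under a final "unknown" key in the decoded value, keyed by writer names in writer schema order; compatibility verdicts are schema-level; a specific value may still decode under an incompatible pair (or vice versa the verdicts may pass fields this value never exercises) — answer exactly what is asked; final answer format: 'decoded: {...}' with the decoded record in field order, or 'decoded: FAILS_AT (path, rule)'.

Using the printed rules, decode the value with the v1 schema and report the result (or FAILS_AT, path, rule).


decoded: FAILS_AT (balance, R3)

the writer's type comes first in each Ticket pair
decode (reader v1):
  meta.active := null (not supplied -> null)
  meta.weight := 0.0
  meta.signature := 0xC0DE
  meta.payload := 0xBEEF
  writer meta.enabled: kept under "unknown"
  score := null (not supplied -> null)
  read fails at balance under R3
  => FAILS_AT (balance, R3)
ruling out the remaining Ticket differences:
  added field enabled to record Contact: optional bool, tag 22 (in v2 it sits immediately before active) -> inert under this dialect — no rule fires on Ticket and the result does not move
  field score in record Ticket: type float64 changed to bool -> a verdict-level change on Ticket — the shown value reads the same
  renamed field id to attempts in record Ticket (alias id declared on the renamed field) -> inert under this dialect — no rule fires on Ticket and the result does not move
  field quantity in record Ticket: tag 1 changed to 32 -> inert under this dialect — no rule fires on Ticket and the result does not move


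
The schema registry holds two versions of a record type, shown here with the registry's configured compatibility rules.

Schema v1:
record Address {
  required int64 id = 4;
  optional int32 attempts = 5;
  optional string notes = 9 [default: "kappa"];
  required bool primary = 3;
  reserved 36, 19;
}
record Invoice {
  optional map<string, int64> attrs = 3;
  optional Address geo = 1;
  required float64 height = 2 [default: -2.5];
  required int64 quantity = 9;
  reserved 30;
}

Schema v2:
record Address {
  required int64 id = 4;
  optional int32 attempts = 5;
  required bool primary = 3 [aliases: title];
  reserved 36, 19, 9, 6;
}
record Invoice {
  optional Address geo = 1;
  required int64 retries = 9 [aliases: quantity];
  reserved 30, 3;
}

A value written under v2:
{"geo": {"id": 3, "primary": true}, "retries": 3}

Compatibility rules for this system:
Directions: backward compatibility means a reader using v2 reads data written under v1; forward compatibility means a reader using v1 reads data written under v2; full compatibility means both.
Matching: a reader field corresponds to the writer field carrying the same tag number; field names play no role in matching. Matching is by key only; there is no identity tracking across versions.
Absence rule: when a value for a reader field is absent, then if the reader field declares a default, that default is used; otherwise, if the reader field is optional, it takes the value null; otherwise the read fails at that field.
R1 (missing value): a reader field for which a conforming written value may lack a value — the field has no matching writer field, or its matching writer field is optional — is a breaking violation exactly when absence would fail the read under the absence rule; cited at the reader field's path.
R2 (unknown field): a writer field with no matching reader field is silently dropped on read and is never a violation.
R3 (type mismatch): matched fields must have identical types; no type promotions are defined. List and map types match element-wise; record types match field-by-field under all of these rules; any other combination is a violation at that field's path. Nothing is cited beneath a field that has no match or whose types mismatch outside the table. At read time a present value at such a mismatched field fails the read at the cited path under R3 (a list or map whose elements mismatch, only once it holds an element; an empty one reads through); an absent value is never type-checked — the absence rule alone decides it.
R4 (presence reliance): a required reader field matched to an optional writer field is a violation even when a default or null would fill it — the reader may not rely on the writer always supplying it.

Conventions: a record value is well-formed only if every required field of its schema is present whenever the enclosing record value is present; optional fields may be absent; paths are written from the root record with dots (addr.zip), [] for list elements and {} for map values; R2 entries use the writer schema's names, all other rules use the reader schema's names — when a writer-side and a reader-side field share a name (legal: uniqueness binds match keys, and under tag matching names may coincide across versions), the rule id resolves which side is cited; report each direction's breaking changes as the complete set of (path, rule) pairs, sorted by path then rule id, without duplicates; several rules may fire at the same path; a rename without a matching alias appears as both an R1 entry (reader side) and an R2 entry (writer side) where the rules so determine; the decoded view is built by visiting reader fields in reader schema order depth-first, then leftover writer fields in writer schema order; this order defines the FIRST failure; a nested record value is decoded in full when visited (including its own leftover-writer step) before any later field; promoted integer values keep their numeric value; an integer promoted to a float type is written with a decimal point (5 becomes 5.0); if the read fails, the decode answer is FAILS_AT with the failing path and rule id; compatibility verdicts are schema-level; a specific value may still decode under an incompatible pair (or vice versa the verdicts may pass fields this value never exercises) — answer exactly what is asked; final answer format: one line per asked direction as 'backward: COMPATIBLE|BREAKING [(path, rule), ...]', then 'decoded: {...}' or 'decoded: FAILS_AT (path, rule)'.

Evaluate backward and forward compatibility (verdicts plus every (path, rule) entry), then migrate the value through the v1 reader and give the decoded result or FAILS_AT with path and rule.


backward: COMPATIBLE []; forward: COMPATIBLE []; decoded: {"attrs": null, "geo": {"id": 3, "attempts": null, "notes": "kappa", "primary": true}, "height": -2.5, "quantity": 3}

the writer's type comes first in each Invoice pair
backward pass over Invoice, reader schema v2, writer schema v1:
  geo: Address -> Address, writer optional; from geo
  retries: int64 -> int64, writer required; from quantity
  leftover writer field: attrs
  leftover writer field: height
  geo.id: int64 -> int64, writer required; from geo.id
  geo.attempts: int32 -> int32, writer optional; from geo.attempts
  geo.primary: bool -> bool, writer required; from geo.primary
  leftover writer field: geo.notes
  => backward verdict for Invoice: COMPATIBLE, no violations
forward pass over Invoice, reader schema v1, writer schema v2:
  no writer field matches reader attrs
  geo: Address -> Address, writer optional; from geo
  no writer field matches reader height
  quantity: int64 -> int64, writer required; from retries
  geo.id: int64 -> int64, writer required; from geo.id
  geo.attempts: int32 -> int32, writer optional; from geo.attempts
  no writer field matches reader geo.notes
  geo.primary: bool -> bool, writer required; from geo.primary
  => forward verdict for Invoice: COMPATIBLE, no violations
decode (reader v1):
  attrs := null (missing; optional => null)
  geo.id := 3
  geo.attempts := null (missing; optional => null)
  geo.notes := "kappa" (missing; default applied)
  geo.primary := true
  height := -2.5 (missing; default applied)
  quantity := 3 (from writer retries)
  => decoded: {"attrs": null, "geo": {"id": 3, "attempts": null, "notes": "kappa", "primary": true}, "height": -2.5, "quantity": 3}


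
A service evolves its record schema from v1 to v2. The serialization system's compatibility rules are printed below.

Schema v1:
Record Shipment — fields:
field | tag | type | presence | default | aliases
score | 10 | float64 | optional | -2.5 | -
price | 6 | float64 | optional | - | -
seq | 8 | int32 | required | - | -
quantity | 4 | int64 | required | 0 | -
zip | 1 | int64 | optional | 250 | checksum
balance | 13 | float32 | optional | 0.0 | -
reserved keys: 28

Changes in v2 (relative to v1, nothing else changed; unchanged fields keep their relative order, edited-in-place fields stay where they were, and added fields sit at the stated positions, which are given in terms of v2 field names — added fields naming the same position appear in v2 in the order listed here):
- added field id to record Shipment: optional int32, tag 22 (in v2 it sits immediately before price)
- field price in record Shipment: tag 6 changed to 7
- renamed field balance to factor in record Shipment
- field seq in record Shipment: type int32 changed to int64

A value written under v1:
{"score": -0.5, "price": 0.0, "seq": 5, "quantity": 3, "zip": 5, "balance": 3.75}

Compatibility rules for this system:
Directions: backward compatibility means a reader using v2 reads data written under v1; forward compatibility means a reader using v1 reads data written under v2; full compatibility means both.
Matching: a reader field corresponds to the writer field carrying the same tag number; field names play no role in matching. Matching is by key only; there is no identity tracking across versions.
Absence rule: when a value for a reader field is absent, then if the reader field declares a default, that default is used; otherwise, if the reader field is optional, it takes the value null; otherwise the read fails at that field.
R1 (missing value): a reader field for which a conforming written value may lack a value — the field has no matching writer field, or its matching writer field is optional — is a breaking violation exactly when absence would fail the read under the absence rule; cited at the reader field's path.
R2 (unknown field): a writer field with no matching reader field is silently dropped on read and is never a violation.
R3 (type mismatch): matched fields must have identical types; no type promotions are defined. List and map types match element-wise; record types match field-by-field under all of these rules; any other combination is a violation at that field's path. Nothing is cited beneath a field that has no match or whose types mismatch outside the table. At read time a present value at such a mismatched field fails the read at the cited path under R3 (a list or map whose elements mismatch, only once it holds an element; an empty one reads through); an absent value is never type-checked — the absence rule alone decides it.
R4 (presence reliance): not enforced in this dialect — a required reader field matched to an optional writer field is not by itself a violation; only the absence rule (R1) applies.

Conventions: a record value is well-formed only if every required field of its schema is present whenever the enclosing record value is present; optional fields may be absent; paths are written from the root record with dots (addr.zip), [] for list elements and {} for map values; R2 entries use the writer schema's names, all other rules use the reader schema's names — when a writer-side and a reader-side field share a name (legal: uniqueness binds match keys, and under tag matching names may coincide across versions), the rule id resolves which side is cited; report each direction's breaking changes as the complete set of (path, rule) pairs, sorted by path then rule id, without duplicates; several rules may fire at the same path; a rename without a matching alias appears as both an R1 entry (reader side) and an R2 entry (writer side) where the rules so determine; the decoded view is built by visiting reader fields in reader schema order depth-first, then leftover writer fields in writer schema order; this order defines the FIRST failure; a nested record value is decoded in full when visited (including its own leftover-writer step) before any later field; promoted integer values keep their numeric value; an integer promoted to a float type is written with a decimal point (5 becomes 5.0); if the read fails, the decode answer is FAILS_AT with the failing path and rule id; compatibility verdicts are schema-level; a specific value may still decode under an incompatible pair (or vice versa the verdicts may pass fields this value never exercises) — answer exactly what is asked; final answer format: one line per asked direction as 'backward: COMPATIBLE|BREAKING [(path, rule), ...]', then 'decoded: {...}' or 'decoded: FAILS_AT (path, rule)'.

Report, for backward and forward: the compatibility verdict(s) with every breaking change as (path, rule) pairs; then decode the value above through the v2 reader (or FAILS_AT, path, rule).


in Shipment below, arrows point writer -> reader
backward for Shipment (reader v2, writer v1):
  score <- score (float64 -> float64, writer optional)
  id has no writer counterpart
  price has no writer counterpart
  seq <- seq (int32 -> int64, writer required)
  quantity <- quantity (int64 -> int64, writer required)
  zip <- zip (int64 -> int64, writer optional)
  factor <- balance (float32 -> float32, writer optional)
  writer price: unknown to reader
  rule R3 violated at seq
  => backward: BREAKING (1)
forward for Shipment (reader v1, writer v2):
  score <- score (float64 -> float64, writer optional)
  price has no writer counterpart
  seq <- seq (int64 -> int32, writer required)
  quantity <- quantity (int64 -> int64, writer required)
  zip <- zip (int64 -> int64, writer optional)
  balance <- factor (float32 -> float32, writer optional)
  writer id: unknown to reader
  writer price: unknown to reader
  rule R3 violated at seq
  => forward: BREAKING (1)
decode walk for Shipment under reader schema v2:
  score := -0.5
  id := null (not supplied -> null)
  price := null (not supplied -> null)
  read fails at seq under R3
  => FAILS_AT (seq, R3)

backward: BREAKING [(seq, R3)]; forward: BREAKING [(seq, R3)]; decoded: FAILS_AT (seq, R3)


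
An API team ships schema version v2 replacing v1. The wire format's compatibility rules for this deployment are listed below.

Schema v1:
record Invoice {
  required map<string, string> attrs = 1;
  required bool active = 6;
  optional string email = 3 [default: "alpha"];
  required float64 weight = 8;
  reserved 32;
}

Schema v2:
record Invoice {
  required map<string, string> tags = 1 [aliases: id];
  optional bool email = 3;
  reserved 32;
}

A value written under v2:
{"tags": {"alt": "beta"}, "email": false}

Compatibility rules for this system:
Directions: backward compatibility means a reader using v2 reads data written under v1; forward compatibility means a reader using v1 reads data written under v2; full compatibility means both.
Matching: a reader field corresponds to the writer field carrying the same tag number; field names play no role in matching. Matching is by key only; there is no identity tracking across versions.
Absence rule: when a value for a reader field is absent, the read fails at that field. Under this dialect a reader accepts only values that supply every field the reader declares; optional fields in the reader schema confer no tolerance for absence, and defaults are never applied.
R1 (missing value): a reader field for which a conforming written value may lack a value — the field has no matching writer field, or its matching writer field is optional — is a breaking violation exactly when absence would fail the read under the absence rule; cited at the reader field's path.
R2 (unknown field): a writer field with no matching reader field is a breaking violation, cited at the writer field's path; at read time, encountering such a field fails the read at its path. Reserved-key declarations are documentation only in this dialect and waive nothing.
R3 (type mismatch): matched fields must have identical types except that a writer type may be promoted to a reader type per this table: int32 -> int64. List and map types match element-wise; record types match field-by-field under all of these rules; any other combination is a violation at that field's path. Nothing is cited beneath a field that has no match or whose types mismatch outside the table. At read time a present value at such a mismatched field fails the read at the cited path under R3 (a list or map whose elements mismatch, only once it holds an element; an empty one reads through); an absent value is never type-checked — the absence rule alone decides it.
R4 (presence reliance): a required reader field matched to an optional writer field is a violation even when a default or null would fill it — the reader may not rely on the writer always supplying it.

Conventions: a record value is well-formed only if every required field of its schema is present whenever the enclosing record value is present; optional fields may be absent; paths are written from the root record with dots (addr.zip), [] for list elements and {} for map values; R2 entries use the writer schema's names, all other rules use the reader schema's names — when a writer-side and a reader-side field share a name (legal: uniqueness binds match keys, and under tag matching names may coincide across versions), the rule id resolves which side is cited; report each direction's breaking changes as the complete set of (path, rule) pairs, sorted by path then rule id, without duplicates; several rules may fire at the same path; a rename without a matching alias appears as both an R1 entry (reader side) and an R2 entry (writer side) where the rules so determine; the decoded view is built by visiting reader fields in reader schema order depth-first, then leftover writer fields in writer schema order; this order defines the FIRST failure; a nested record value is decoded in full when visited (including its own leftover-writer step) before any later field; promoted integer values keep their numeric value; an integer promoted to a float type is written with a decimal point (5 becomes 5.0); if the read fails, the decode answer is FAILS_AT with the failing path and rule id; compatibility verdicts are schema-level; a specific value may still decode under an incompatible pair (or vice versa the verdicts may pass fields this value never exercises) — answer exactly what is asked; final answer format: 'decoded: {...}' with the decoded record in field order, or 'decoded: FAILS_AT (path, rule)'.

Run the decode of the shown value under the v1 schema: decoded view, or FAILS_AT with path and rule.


decoded: FAILS_AT (active, R1)

each type pair in Invoice: writer, then reader
decoding the Invoice value with the v1 reader:
  attrs := {"alt": "beta"} (from writer tags)
  read fails at active under R1 (no fill)
  => FAILS_AT (active, R1)
diffs on Invoice not affecting the asked answer:
  renamed field attrs to tags in record Invoice -> no rule fires on it and the decoded Invoice view is identical with or without it
  field email in record Invoice: type string changed to bool (its default is dropped) -> schema-level compatibility only; this Invoice value's decode is unchanged
  removed field weight from record Invoice -> schema-level compatibility only; this Invoice value's decode is unchanged


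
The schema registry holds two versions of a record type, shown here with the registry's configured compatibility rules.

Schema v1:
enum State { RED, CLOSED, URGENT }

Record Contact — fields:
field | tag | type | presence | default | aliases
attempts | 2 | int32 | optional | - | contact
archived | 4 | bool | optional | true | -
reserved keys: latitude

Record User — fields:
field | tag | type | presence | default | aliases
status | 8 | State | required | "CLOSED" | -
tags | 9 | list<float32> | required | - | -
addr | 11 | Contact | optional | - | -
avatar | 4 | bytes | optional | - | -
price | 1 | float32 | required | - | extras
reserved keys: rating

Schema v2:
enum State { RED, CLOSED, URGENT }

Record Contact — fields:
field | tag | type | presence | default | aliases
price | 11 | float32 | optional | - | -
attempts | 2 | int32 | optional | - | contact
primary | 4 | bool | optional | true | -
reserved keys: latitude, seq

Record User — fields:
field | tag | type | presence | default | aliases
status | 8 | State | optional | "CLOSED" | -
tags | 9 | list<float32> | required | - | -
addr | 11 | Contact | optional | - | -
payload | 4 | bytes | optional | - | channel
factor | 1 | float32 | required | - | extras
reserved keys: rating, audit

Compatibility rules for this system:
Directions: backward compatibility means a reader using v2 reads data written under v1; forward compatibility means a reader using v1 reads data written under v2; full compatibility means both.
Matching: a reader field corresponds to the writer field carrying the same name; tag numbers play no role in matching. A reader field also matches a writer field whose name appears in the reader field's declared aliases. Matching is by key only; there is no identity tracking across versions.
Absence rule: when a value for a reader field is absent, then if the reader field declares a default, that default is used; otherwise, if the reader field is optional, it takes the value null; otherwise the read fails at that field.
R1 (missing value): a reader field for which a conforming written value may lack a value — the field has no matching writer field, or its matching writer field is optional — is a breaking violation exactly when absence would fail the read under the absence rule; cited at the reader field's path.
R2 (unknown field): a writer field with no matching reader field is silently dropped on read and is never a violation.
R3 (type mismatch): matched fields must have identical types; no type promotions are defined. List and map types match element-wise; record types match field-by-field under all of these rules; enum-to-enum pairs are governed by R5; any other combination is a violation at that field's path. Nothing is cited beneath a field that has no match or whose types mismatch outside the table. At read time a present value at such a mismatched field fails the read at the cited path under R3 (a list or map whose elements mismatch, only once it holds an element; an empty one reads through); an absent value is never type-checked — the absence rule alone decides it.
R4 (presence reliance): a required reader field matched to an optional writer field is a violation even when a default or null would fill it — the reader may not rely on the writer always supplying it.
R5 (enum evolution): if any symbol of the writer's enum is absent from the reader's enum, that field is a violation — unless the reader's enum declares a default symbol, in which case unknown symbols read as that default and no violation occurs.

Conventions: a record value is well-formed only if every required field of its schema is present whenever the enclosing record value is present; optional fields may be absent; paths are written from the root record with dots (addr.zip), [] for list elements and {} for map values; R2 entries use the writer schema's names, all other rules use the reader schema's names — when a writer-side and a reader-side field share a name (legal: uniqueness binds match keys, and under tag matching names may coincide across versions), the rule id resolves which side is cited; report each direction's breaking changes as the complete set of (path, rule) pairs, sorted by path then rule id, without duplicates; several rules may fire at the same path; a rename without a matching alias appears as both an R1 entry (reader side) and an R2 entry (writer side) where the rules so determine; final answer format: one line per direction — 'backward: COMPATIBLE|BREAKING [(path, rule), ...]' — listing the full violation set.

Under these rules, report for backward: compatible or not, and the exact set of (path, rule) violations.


arrows below run writer -> reader for User
backward for User (reader v2, writer v1):
  status: paired with writer status (State -> State; writer required)
  tags: paired with writer tags (list<float32> -> list<float32>; writer required)
  addr: paired with writer addr (Contact -> Contact; writer optional)
  no writer field matches reader payload
  no writer field matches reader factor
  writer field avatar has no reader counterpart
  writer field price has no reader counterpart
  no writer field matches reader addr.price
  addr.attempts: paired with writer addr.attempts (int32 -> int32; writer optional)
  no writer field matches reader addr.primary
  writer field addr.archived has no reader counterpart
  breaking: (factor, R1)
  => backward verdict for User: BREAKING, 1 violation(s)
diffs on User not affecting the asked answer:
  renamed field archived to primary in record Contact -> inert for the asked User verdict: nothing fires
  added field price to record Contact: optional float32, tag 11 (in v2 it sits immediately before attempts) -> inert for the asked User verdict: nothing fires
  field status in record User: required changed to optional -> its effect on User is confined to the forward direction, not asked
  renamed field avatar to payload in record User -> inert for the asked User verdict: nothing fires

backward: BREAKING [(factor, R1)]
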